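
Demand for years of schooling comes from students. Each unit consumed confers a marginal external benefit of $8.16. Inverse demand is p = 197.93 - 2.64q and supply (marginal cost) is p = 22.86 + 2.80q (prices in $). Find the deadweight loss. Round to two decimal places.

DWL = $6.12

Market equilibrium (private): 22.86 + 2.80q = 197.93 - 2.64q → q_m = 32.1820.
Social marginal benefit = demand + MEB = 206.09 - 2.64q.
Set SMB = MC: 206.09 - 2.64q = 22.86 + 2.80q → q* = 33.6820.
The welfare-loss triangle has base |q_m − q*| and height MEB(q_m) (the vertical gap between SMB and MC is zero at q* and MEB at q_m).
DWL = ½ × 1.5000 × 8.1600 = 6.1200.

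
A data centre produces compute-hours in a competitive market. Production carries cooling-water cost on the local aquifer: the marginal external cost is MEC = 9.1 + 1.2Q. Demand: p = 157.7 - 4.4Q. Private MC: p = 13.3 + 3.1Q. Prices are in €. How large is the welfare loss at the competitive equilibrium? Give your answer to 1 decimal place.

DWL = €59.6

Market equilibrium (private): 13.3 + 3.1Q = 157.7 - 4.4Q → Q_m = 19.2533.
Social marginal cost = private MC + MEC = 22.4 + 4.3Q.
Set SMC = demand: 22.4 + 4.3Q = 157.7 - 4.4Q → Q* = 15.5517.
Between Q* and Q_m the wedge SMC − demand runs linearly from 0 to MEC(Q_m), so the loss is a triangle.
DWL = ½ × 3.7016 × 32.2040 = 59.6032.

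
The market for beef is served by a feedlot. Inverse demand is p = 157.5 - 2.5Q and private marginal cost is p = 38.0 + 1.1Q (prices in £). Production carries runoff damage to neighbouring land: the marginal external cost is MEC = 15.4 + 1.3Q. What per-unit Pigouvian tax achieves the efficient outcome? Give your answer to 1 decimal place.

Social marginal cost = private MC + MEC = 53.4 + 2.4Q.
Set SMC = demand: 53.4 + 2.4Q = 157.5 - 2.5Q → Q* = 21.2449.
The Pigouvian tax equals MEC at Q*: 15.4 + 1.3×21.2449 = 43.0184.

tax = £43.0 per unit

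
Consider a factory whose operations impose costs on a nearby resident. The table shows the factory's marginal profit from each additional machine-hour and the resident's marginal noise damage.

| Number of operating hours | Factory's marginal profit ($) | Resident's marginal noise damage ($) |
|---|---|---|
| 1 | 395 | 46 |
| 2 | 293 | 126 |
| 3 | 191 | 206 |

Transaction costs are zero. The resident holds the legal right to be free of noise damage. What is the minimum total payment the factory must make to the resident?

Efficient level: marginal profit ≥ marginal noise damage through level 2, so k* = 2.
With the resident holding the right, the factory must at least compensate total damage at k*: 46 + 126 = 172.

$172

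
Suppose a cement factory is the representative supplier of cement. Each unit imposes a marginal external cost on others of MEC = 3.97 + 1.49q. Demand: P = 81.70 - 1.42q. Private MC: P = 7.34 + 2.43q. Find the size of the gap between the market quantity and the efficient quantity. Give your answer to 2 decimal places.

Market equilibrium (private): 7.34 + 2.43q = 81.70 - 1.42q → q_m = 19.3143.
Social marginal cost = private MC + MEC = 11.31 + 3.92q.
Set SMC = demand: 11.31 + 3.92q = 81.70 - 1.42q → q* = 13.1816.
Gap = |19.3143 − 13.1816| = 6.1327.

6.13 units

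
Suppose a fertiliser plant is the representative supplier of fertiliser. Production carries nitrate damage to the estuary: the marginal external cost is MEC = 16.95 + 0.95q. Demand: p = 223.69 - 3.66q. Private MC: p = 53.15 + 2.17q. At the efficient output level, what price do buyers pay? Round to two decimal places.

Social marginal cost = private MC + MEC = 70.10 + 3.12q.
Set SMC = demand: 70.10 + 3.12q = 223.69 - 3.66q → q* = 22.6534.
Consumer price on the demand curve at q*: 223.69 − 3.66×22.6534 = 140.7786.

P = 140.78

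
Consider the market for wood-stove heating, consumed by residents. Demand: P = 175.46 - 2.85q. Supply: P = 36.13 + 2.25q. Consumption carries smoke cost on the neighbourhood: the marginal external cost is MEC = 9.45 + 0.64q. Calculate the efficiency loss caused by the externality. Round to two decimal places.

DWL = 63.19

Market equilibrium (private): 36.13 + 2.25q = 175.46 - 2.85q → q_m = 27.3196.
Social marginal benefit = demand − MEC = 166.01 - 3.49q.
Set SMB = MC: 166.01 - 3.49q = 36.13 + 2.25q → q* = 22.6272.
The loss is the area between SMB and MC from q* to q_m; with linear curves that's a triangle of height MEC(q_m).
DWL = ½ × 4.6924 × 26.9345 = 63.1937.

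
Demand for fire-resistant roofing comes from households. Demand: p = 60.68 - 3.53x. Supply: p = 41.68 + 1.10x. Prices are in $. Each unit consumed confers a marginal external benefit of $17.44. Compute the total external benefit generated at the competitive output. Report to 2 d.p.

Market equilibrium (private): 41.68 + 1.10x = 60.68 - 3.53x → x_m = 4.1037.
Total external benefit = MEB × x_m = 17.44 × 4.1037 = 71.5685.

$71.57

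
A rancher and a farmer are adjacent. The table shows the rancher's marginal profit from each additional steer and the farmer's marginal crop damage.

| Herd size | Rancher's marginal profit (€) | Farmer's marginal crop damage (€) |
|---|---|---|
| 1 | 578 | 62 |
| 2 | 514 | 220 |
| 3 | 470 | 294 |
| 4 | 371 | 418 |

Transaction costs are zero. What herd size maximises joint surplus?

Bargaining reaches the level where marginal profit last exceeds marginal crop damage.
That holds through level 3 (470 ≥ 294) but not at 4 (371 < 418).

3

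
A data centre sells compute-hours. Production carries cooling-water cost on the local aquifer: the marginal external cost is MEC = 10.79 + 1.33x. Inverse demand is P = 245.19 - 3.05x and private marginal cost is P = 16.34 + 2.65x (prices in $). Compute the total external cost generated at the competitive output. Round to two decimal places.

Market equilibrium (private): 16.34 + 2.65x = 245.19 - 3.05x → x_m = 40.1491.
Total external cost = ∫₀^{x_m} (10.79 + 1.33x) dx = 10.79×40.1491 + ½×1.33×40.1491² = 1505.1557.

$1505.16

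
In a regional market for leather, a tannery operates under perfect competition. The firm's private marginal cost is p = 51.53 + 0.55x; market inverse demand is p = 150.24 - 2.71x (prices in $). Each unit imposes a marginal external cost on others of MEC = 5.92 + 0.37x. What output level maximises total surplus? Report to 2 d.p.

x* = 25.56

Social marginal cost = private MC + MEC = 57.45 + 0.92x.
Set SMC = demand: 57.45 + 0.92x = 150.24 - 2.71x → x* = 25.5620.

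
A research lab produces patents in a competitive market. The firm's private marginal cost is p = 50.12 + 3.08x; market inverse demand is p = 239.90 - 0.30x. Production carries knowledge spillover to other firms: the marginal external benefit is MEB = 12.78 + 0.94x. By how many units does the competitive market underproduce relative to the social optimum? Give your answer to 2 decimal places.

26.87 units

Market equilibrium (private): 50.12 + 3.08x = 239.90 - 0.30x → x_m = 56.1479.
Social marginal cost = private MC − MEB = 37.34 + 2.14x.
Set SMC = demand: 37.34 + 2.14x = 239.90 - 0.30x → x* = 83.0164.
Gap = |56.1479 − 83.0164| = 26.8685.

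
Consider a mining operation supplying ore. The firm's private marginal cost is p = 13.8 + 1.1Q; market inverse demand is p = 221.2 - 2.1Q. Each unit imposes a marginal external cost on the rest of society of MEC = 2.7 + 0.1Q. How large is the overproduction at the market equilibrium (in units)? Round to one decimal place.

Market equilibrium (private): 13.8 + 1.1Q = 221.2 - 2.1Q → Q_m = 64.8125.
Social marginal cost = private MC + MEC = 16.5 + 1.2Q.
Set SMC = demand: 16.5 + 1.2Q = 221.2 - 2.1Q → Q* = 62.0303.
Gap = |64.8125 − 62.0303| = 2.7822.

2.8 units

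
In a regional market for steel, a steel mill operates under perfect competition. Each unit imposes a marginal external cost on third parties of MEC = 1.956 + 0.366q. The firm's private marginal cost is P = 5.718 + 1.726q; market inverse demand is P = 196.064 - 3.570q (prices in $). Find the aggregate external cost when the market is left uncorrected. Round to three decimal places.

Market equilibrium (private): 5.718 + 1.726q = 196.064 - 3.570q → q_m = 35.9415.
Total external cost = ∫₀^{q_m} (1.956 + 0.366q) dq = 1.956×35.9415 + ½×0.366×35.9415² = 306.6994.

$306.699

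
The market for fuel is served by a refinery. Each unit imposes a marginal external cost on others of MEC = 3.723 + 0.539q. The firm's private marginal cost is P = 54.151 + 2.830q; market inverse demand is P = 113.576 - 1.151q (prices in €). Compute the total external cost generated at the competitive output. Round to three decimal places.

€115.624

Market equilibrium (private): 54.151 + 2.830q = 113.576 - 1.151q → q_m = 14.9272.
Total external cost = ∫₀^{q_m} (3.723 + 0.539q) dq = 3.723×14.9272 + ½×0.539×14.9272² = 115.6243.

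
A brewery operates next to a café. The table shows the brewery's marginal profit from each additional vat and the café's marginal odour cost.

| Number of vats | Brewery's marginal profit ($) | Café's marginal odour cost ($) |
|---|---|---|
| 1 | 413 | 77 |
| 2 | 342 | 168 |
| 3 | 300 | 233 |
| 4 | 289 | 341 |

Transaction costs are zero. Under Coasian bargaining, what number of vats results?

3

Bargaining reaches the level where marginal profit last exceeds marginal odour cost.
That holds through level 3 (300 ≥ 233) but not at 4 (289 < 341).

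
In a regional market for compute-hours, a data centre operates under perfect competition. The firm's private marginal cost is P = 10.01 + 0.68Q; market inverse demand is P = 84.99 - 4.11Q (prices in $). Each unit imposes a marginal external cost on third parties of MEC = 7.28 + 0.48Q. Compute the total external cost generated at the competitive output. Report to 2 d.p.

Market equilibrium (private): 10.01 + 0.68Q = 84.99 - 4.11Q → Q_m = 15.6534.
Total external cost = ∫₀^{Q_m} (7.28 + 0.48Q) dQ = 7.28×15.6534 + ½×0.48×15.6534² = 172.7637.

$172.76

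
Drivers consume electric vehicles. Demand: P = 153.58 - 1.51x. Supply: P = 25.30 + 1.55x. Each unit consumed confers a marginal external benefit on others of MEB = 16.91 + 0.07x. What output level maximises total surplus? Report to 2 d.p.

x* = 48.56

Social marginal benefit = demand + MEB = 170.49 - 1.44x.
Set SMB = MC: 170.49 - 1.44x = 25.30 + 1.55x → x* = 48.5585.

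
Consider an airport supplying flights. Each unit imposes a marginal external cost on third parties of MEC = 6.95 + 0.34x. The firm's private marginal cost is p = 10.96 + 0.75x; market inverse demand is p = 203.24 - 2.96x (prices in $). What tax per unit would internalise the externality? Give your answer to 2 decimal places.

tax = $22.51 per unit

Social marginal cost = private MC + MEC = 17.91 + 1.09x.
Set SMC = demand: 17.91 + 1.09x = 203.24 - 2.96x → x* = 45.7605.
The Pigouvian tax equals MEC at x*: 6.95 + 0.34×45.7605 = 22.5086.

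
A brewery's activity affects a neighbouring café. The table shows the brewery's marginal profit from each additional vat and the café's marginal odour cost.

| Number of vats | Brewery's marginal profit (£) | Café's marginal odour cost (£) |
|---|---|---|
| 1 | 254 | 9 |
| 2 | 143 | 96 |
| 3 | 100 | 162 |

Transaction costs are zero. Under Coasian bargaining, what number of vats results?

2

Bargaining reaches the level where marginal profit last exceeds marginal odour cost.
That holds through level 2 (143 ≥ 96) but not at 3 (100 < 162).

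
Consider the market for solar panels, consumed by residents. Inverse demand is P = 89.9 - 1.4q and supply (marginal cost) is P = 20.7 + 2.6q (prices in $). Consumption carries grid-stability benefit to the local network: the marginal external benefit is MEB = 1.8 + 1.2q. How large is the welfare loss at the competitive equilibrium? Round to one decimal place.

Market equilibrium (private): 20.7 + 2.6q = 89.9 - 1.4q → q_m = 17.3000.
Social marginal benefit = demand + MEB = 91.7 - 0.2q.
Set SMB = MC: 91.7 - 0.2q = 20.7 + 2.6q → q* = 25.3571.
The welfare-loss triangle has base |q_m − q*| and height MEB(q_m) (the vertical gap between SMB and MC is zero at q* and MEB at q_m).
DWL = ½ × 8.0571 × 22.5600 = 90.8841.

DWL = $90.9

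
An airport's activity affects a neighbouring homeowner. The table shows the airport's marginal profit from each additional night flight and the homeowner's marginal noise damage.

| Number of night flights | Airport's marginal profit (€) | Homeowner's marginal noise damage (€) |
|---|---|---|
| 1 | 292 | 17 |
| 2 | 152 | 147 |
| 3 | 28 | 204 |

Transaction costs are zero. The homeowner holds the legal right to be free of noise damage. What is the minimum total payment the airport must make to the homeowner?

Efficient level: marginal profit ≥ marginal noise damage through level 2, so k* = 2.
With the homeowner holding the right, the airport must at least compensate total damage at k*: 17 + 147 = 164.

€164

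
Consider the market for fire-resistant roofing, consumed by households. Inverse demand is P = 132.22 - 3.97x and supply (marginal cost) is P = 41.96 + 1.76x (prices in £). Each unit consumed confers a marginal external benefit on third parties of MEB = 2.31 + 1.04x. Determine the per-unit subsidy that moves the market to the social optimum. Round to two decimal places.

subsidy = £22.84 per unit

Social marginal benefit = demand + MEB = 134.53 - 2.93x.
Set SMB = MC: 134.53 - 2.93x = 41.96 + 1.76x → x* = 19.7377.
The Pigouvian subsidy equals MEB at x*: 2.31 + 1.04×19.7377 = 22.8372.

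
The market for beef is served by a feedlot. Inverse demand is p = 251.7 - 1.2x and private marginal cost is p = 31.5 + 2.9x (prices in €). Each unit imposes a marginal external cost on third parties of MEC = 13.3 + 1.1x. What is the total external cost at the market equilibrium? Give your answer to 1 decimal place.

€2300.8

Market equilibrium (private): 31.5 + 2.9x = 251.7 - 1.2x → x_m = 53.7073.
Total external cost = ∫₀^{x_m} (13.3 + 1.1x) dx = 13.3×53.7073 + ½×1.1×53.7073² = 2300.7678.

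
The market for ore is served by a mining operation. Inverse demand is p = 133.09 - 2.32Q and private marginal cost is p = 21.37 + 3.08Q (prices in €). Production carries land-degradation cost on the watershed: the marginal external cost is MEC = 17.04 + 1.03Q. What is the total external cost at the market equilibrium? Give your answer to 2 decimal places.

€572.97

Market equilibrium (private): 21.37 + 3.08Q = 133.09 - 2.32Q → Q_m = 20.6889.
Total external cost = ∫₀^{Q_m} (17.04 + 1.03Q) dQ = 17.04×20.6889 + ½×1.03×20.6889² = 572.9746.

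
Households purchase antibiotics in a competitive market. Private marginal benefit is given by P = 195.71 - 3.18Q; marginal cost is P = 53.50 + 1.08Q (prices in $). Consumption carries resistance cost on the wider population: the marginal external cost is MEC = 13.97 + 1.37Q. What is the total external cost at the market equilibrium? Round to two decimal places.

$1229.72

Market equilibrium (private): 53.50 + 1.08Q = 195.71 - 3.18Q → Q_m = 33.3826.
Total external cost = ∫₀^{Q_m} (13.97 + 1.37Q) dQ = 13.97×33.3826 + ½×1.37×33.3826² = 1229.7175.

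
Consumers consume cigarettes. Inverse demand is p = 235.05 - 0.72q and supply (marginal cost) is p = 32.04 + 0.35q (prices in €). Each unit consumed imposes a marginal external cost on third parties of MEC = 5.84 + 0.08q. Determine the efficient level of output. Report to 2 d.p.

q* = 171.45

Social marginal benefit = demand − MEC = 229.21 - 0.80q.
Set SMB = MC: 229.21 - 0.80q = 32.04 + 0.35q → q* = 171.4522.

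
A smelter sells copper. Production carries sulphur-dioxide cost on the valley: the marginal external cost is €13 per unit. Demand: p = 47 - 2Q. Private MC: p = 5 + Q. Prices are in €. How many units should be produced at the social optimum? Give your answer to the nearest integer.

Social marginal cost = private MC + MEC = 18 + Q.
Set SMC = demand: 18 + Q = 47 - 2Q → Q* = 9.6667.

Q* = 10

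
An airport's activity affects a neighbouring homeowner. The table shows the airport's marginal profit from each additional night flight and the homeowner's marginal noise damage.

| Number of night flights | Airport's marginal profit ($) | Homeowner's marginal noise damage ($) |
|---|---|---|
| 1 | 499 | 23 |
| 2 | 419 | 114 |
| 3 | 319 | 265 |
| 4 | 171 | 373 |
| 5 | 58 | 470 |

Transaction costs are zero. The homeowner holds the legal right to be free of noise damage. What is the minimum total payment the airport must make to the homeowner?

Efficient level: marginal profit ≥ marginal noise damage through level 3, so k* = 3.
With the homeowner holding the right, the airport must at least compensate total damage at k*: 23 + 114 + 265 = 402.

$402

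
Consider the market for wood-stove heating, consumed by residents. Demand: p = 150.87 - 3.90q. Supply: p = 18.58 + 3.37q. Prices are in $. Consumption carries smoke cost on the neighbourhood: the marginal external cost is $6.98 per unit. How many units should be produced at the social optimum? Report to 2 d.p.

q* = 17.24

Social marginal benefit = demand − MEC = 143.89 - 3.90q.
Set SMB = MC: 143.89 - 3.90q = 18.58 + 3.37q → q* = 17.2366.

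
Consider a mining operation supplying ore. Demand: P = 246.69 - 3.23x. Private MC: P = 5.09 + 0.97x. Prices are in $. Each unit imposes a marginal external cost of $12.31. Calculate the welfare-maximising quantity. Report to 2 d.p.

Social marginal cost = private MC + MEC = 17.40 + 0.97x.
Set SMC = demand: 17.40 + 0.97x = 246.69 - 3.23x → x* = 54.5929.

x* = 54.59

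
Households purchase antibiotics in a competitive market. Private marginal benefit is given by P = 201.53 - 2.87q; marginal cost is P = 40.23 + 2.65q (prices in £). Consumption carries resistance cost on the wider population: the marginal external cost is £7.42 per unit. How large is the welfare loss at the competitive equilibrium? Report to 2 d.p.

DWL = £4.99

Market equilibrium (private): 40.23 + 2.65q = 201.53 - 2.87q → q_m = 29.2210.
Social marginal benefit = demand − MEC = 194.11 - 2.87q.
Set SMB = MC: 194.11 - 2.87q = 40.23 + 2.65q → q* = 27.8768.
The welfare-loss triangle has base |q_m − q*| and height MEC(q_m) (the vertical gap between SMB and MC is zero at q* and MEC at q_m).
DWL = ½ × 1.3442 × 7.4200 = 4.9870.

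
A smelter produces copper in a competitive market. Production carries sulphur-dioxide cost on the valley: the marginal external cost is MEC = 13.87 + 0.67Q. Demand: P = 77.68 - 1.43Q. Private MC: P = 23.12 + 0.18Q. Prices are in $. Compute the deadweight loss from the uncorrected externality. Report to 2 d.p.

Market equilibrium (private): 23.12 + 0.18Q = 77.68 - 1.43Q → Q_m = 33.8882.
Social marginal cost = private MC + MEC = 36.99 + 0.85Q.
Set SMC = demand: 36.99 + 0.85Q = 77.68 - 1.43Q → Q* = 17.8465.
Height of the DWL triangle at Q_m is SMC(Q_m) − demand(Q_m) = MEC(Q_m) = 36.5751.
DWL = ½ × 16.0417 × 36.5751 = 293.3634.

DWL = $293.36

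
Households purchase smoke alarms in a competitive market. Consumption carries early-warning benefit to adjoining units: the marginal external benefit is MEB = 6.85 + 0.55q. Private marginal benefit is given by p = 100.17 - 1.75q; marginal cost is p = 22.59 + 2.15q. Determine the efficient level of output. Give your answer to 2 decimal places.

Social marginal benefit = demand + MEB = 107.02 - 1.20q.
Set SMB = MC: 107.02 - 1.20q = 22.59 + 2.15q → q* = 25.2030.

q* = 25.20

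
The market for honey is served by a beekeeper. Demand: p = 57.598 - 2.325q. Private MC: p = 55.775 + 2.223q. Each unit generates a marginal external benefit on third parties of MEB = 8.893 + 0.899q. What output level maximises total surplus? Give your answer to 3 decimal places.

q* = 2.937

Social marginal cost = private MC − MEB = 46.882 + 1.324q.
Set SMC = demand: 46.882 + 1.324q = 57.598 - 2.325q → q* = 2.9367.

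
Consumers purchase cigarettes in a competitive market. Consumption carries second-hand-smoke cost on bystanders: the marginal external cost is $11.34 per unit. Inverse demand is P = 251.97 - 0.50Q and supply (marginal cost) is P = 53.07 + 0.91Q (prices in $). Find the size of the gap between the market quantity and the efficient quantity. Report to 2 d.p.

8.04 units

Market equilibrium (private): 53.07 + 0.91Q = 251.97 - 0.50Q → Q_m = 141.0638.
Social marginal benefit = demand − MEC = 240.63 - 0.50Q.
Set SMB = MC: 240.63 - 0.50Q = 53.07 + 0.91Q → Q* = 133.0213.
Gap = |141.0638 − 133.0213| = 8.0425.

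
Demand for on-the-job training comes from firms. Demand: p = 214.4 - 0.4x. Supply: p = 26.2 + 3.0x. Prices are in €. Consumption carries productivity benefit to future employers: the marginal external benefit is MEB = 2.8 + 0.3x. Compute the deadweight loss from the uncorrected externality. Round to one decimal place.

DWL = €60.7

Market equilibrium (private): 26.2 + 3.0x = 214.4 - 0.4x → x_m = 55.3529.
Social marginal benefit = demand + MEB = 217.2 - 0.1x.
Set SMB = MC: 217.2 - 0.1x = 26.2 + 3.0x → x* = 61.6129.
Height of the DWL triangle at x_m is SMB(x_m) − MC(x_m) = MEB(x_m) = 19.4059.
DWL = ½ × 6.2600 × 19.4059 = 60.7405.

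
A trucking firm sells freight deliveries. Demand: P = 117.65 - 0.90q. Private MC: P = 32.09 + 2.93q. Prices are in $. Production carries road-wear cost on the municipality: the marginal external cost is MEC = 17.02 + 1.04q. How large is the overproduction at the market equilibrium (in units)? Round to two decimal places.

Market equilibrium (private): 32.09 + 2.93q = 117.65 - 0.90q → q_m = 22.3394.
Social marginal cost = private MC + MEC = 49.11 + 3.97q.
Set SMC = demand: 49.11 + 3.97q = 117.65 - 0.90q → q* = 14.0739.
Gap = |22.3394 − 14.0739| = 8.2655.

8.27 units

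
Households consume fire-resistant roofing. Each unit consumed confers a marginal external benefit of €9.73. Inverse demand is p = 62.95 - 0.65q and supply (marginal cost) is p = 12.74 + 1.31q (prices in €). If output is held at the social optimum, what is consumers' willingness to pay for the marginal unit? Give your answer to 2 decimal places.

Social marginal benefit = demand + MEB = 72.68 - 0.65q.
Set SMB = MC: 72.68 - 0.65q = 12.74 + 1.31q → q* = 30.5816.
Consumer price on the demand curve at q*: 62.95 − 0.65×30.5816 = 43.0720.

P = €43.07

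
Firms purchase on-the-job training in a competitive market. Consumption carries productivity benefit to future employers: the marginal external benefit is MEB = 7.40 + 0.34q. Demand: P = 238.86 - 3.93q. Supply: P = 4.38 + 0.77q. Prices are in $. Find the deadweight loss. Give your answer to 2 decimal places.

Market equilibrium (private): 4.38 + 0.77q = 238.86 - 3.93q → q_m = 49.8894.
Social marginal benefit = demand + MEB = 246.26 - 3.59q.
Set SMB = MC: 246.26 - 3.59q = 4.38 + 0.77q → q* = 55.4771.
Height of the DWL triangle at q_m is SMB(q_m) − MC(q_m) = MEB(q_m) = 24.3624.
DWL = ½ × 5.5877 × 24.3624 = 68.0649.

DWL = $68.06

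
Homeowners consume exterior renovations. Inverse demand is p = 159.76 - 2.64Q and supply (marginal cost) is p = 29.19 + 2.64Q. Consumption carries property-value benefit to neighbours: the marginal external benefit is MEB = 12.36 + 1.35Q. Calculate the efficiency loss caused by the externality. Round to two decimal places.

DWL = 266.23

Market equilibrium (private): 29.19 + 2.64Q = 159.76 - 2.64Q → Q_m = 24.7292.
Social marginal benefit = demand + MEB = 172.12 - 1.29Q.
Set SMB = MC: 172.12 - 1.29Q = 29.19 + 2.64Q → Q* = 36.3690.
The loss is the area between SMB and MC from Q* to Q_m; with linear curves that's a triangle of height MEB(Q_m).
DWL = ½ × 11.6398 × 45.7444 = 266.2278.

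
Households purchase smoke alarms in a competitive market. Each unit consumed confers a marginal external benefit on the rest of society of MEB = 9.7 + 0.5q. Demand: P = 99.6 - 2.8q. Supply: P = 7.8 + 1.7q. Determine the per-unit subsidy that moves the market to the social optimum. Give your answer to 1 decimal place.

subsidy = 22.4 per unit

Social marginal benefit = demand + MEB = 109.3 - 2.3q.
Set SMB = MC: 109.3 - 2.3q = 7.8 + 1.7q → q* = 25.3750.
The Pigouvian subsidy equals MEB at q*: 9.7 + 0.5×25.3750 = 22.3875.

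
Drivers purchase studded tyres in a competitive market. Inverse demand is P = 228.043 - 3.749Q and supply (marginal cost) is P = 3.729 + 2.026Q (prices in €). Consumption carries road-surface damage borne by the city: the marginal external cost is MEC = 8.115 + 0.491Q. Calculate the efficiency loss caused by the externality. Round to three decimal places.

DWL = €58.978

Market equilibrium (private): 3.729 + 2.026Q = 228.043 - 3.749Q → Q_m = 38.8423.
Social marginal benefit = demand − MEC = 219.928 - 4.240Q.
Set SMB = MC: 219.928 - 4.240Q = 3.729 + 2.026Q → Q* = 34.5035.
Between Q* and Q_m the wedge MC − SMB runs linearly from 0 to MEC(Q_m), so the loss is a triangle.
DWL = ½ × 4.3388 × 27.1865 = 58.9784.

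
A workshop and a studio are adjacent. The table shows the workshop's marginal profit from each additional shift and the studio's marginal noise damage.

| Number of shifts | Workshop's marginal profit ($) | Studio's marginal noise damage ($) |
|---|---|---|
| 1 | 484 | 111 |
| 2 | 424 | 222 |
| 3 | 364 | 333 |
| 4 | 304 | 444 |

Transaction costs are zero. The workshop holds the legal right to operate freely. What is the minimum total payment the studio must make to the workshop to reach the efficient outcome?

$304

Left alone the workshop would choose level 4 (marginal profit stays positive).
Efficient level: k* = 3 (marginal profit ≥ marginal noise damage through 3).
The studio must at least cover the workshop's forgone profit from cutting 4→3: 304 = 304.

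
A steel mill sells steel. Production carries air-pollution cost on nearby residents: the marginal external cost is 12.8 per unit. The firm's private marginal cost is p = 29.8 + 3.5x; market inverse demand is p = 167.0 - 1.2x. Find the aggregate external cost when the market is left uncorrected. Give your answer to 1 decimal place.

Market equilibrium (private): 29.8 + 3.5x = 167.0 - 1.2x → x_m = 29.1915.
Total external cost = MEC × x_m = 12.8 × 29.1915 = 373.6512.

373.7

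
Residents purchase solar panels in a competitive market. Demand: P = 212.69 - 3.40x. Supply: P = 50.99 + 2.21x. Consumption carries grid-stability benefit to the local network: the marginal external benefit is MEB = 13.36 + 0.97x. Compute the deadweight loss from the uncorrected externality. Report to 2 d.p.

DWL = 183.97

Market equilibrium (private): 50.99 + 2.21x = 212.69 - 3.40x → x_m = 28.8235.
Social marginal benefit = demand + MEB = 226.05 - 2.43x.
Set SMB = MC: 226.05 - 2.43x = 50.99 + 2.21x → x* = 37.7284.
Between x* and x_m the wedge SMB − MC runs linearly from 0 to MEB(x_m), so the loss is a triangle.
DWL = ½ × 8.9049 × 41.3188 = 183.9699.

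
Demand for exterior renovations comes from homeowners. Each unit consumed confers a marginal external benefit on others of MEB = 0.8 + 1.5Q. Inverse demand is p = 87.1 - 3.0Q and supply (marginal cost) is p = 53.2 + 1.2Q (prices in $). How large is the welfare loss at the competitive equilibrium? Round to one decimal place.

DWL = $30.9

Market equilibrium (private): 53.2 + 1.2Q = 87.1 - 3.0Q → Q_m = 8.0714.
Social marginal benefit = demand + MEB = 87.9 - 1.5Q.
Set SMB = MC: 87.9 - 1.5Q = 53.2 + 1.2Q → Q* = 12.8519.
The welfare-loss triangle has base |Q_m − Q*| and height MEB(Q_m) (the vertical gap between SMB and MC is zero at Q* and MEB at Q_m).
DWL = ½ × 4.7805 × 12.9071 = 30.8512.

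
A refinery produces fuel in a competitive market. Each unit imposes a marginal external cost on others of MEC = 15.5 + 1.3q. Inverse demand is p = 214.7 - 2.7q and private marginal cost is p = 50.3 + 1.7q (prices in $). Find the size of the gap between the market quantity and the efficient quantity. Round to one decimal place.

11.2 units

Market equilibrium (private): 50.3 + 1.7q = 214.7 - 2.7q → q_m = 37.3636.
Social marginal cost = private MC + MEC = 65.8 + 3.0q.
Set SMC = demand: 65.8 + 3.0q = 214.7 - 2.7q → q* = 26.1228.
Gap = |37.3636 − 26.1228| = 11.2408.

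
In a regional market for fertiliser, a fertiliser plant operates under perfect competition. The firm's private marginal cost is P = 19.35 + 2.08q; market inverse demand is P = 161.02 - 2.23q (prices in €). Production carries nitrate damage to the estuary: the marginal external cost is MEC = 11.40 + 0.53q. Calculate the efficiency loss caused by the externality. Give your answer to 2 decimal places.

DWL = €85.81

Market equilibrium (private): 19.35 + 2.08q = 161.02 - 2.23q → q_m = 32.8701.
Social marginal cost = private MC + MEC = 30.75 + 2.61q.
Set SMC = demand: 30.75 + 2.61q = 161.02 - 2.23q → q* = 26.9153.
The loss is the area between SMC and demand from q* to q_m; with linear curves that's a triangle of height MEC(q_m).
DWL = ½ × 5.9548 × 28.8211 = 85.8119.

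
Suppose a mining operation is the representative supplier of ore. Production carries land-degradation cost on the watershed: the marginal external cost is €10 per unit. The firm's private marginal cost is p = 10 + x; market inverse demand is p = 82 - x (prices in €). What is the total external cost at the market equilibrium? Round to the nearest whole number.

Market equilibrium (private): 10 + x = 82 - x → x_m = 36.0000.
Total external cost = MEC × x_m = 10 × 36.0000 = 360.0000.

€360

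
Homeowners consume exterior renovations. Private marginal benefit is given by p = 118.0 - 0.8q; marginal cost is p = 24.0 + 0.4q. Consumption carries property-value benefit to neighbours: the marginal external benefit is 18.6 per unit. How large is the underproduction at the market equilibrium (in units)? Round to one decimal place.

15.5 units

Market equilibrium (private): 24.0 + 0.4q = 118.0 - 0.8q → q_m = 78.3333.
Social marginal benefit = demand + MEB = 136.6 - 0.8q.
Set SMB = MC: 136.6 - 0.8q = 24.0 + 0.4q → q* = 93.8333.
Gap = |78.3333 − 93.8333| = 15.5000.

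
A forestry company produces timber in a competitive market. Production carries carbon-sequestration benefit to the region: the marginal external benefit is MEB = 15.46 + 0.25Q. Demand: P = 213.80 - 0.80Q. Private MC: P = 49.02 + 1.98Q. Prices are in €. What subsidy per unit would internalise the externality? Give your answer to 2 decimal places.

subsidy = €33.27 per unit

Social marginal cost = private MC − MEB = 33.56 + 1.73Q.
Set SMC = demand: 33.56 + 1.73Q = 213.80 - 0.80Q → Q* = 71.2411.
The Pigouvian subsidy equals MEB at Q*: 15.46 + 0.25×71.2411 = 33.2703.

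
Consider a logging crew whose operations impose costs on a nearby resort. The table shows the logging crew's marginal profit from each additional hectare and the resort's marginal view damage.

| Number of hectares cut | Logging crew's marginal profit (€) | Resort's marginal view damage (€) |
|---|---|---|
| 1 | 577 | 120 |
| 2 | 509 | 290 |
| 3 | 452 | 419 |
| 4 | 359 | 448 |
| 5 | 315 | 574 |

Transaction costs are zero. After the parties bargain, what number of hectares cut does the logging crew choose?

Bargaining reaches the level where marginal profit last exceeds marginal view damage.
That holds through level 3 (452 ≥ 419) but not at 4 (359 < 448).

3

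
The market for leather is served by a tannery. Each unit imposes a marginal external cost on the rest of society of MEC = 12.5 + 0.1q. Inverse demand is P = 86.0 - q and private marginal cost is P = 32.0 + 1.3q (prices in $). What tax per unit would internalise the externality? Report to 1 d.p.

Social marginal cost = private MC + MEC = 44.5 + 1.4q.
Set SMC = demand: 44.5 + 1.4q = 86.0 - q → q* = 17.2917.
The Pigouvian tax equals MEC at q*: 12.5 + 0.1×17.2917 = 14.2292.

tax = $14.2 per unit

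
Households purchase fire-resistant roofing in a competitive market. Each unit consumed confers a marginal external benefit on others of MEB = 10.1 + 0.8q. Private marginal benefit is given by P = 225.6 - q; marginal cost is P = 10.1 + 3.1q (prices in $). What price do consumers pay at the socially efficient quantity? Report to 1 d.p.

P = $157.2

Social marginal benefit = demand + MEB = 235.7 - 0.2q.
Set SMB = MC: 235.7 - 0.2q = 10.1 + 3.1q → q* = 68.3636.
Consumer price on the demand curve at q*: 225.6 − 1.0×68.3636 = 157.2364.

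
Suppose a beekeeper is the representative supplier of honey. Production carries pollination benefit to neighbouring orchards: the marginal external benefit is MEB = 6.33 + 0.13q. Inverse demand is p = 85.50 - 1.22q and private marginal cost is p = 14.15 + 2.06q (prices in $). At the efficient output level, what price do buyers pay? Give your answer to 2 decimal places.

P = $55.41

Social marginal cost = private MC − MEB = 7.82 + 1.93q.
Set SMC = demand: 7.82 + 1.93q = 85.50 - 1.22q → q* = 24.6603.
Consumer price on the demand curve at q*: 85.50 − 1.22×24.6603 = 55.4144.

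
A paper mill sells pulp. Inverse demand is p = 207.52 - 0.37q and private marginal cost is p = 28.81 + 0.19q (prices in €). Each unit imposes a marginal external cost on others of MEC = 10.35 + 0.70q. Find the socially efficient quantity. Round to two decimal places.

Social marginal cost = private MC + MEC = 39.16 + 0.89q.
Set SMC = demand: 39.16 + 0.89q = 207.52 - 0.37q → q* = 133.6190.

q* = 133.62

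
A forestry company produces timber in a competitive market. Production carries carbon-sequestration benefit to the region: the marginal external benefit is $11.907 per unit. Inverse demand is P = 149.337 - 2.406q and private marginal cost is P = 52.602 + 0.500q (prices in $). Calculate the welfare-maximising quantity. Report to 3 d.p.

Social marginal cost = private MC − MEB = 40.695 + 0.500q.
Set SMC = demand: 40.695 + 0.500q = 149.337 - 2.406q → q* = 37.3854.

q* = 37.385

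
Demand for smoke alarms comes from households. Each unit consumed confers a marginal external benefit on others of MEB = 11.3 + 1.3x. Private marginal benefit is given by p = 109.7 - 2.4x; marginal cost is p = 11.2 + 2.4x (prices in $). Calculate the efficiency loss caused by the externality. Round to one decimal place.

DWL = $206.0

Market equilibrium (private): 11.2 + 2.4x = 109.7 - 2.4x → x_m = 20.5208.
Social marginal benefit = demand + MEB = 121.0 - 1.1x.
Set SMB = MC: 121.0 - 1.1x = 11.2 + 2.4x → x* = 31.3714.
The loss is the area between SMB and MC from x* to x_m; with linear curves that's a triangle of height MEB(x_m).
DWL = ½ × 10.8506 × 37.9771 = 206.0372.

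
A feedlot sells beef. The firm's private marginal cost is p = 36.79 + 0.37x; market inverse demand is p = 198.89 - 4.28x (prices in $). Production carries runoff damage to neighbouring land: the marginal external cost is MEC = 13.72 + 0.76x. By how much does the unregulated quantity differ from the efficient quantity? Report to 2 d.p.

Market equilibrium (private): 36.79 + 0.37x = 198.89 - 4.28x → x_m = 34.8602.
Social marginal cost = private MC + MEC = 50.51 + 1.13x.
Set SMC = demand: 50.51 + 1.13x = 198.89 - 4.28x → x* = 27.4270.
Gap = |34.8602 − 27.4270| = 7.4332.

7.43 units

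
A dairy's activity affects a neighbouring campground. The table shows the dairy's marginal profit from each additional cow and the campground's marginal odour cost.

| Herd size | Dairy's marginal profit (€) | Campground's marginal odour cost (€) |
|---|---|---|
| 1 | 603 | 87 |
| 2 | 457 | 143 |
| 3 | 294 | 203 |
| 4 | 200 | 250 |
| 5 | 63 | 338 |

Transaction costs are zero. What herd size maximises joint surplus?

Bargaining reaches the level where marginal profit last exceeds marginal odour cost.
That holds through level 3 (294 ≥ 203) but not at 4 (200 < 250).

3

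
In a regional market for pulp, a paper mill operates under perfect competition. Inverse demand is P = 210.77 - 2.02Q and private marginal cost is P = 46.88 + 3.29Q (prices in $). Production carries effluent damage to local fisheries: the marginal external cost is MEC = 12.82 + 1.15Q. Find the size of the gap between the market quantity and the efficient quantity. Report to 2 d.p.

Market equilibrium (private): 46.88 + 3.29Q = 210.77 - 2.02Q → Q_m = 30.8644.
Social marginal cost = private MC + MEC = 59.70 + 4.44Q.
Set SMC = demand: 59.70 + 4.44Q = 210.77 - 2.02Q → Q* = 23.3854.
Gap = |30.8644 − 23.3854| = 7.4790.

7.48 units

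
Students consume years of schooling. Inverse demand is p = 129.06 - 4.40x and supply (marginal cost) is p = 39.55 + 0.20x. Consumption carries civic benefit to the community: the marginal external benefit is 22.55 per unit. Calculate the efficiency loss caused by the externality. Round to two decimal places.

Market equilibrium (private): 39.55 + 0.20x = 129.06 - 4.40x → x_m = 19.4587.
Social marginal benefit = demand + MEB = 151.61 - 4.40x.
Set SMB = MC: 151.61 - 4.40x = 39.55 + 0.20x → x* = 24.3609.
The loss is the area between SMB and MC from x* to x_m; with linear curves that's a triangle of height MEB(x_m).
DWL = ½ × 4.9022 × 22.5500 = 55.2723.

DWL = 55.27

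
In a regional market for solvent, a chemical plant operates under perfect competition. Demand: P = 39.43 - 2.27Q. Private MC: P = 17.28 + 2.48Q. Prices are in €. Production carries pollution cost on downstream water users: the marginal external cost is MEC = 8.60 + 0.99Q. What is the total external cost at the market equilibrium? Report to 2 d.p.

€50.87

Market equilibrium (private): 17.28 + 2.48Q = 39.43 - 2.27Q → Q_m = 4.6632.
Total external cost = ∫₀^{Q_m} (8.60 + 0.99Q) dQ = 8.60×4.6632 + ½×0.99×4.6632² = 50.8675.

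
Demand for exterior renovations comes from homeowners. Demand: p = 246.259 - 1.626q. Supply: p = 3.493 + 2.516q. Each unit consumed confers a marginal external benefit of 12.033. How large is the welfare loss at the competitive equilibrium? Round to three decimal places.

Market equilibrium (private): 3.493 + 2.516q = 246.259 - 1.626q → q_m = 58.6108.
Social marginal benefit = demand + MEB = 258.292 - 1.626q.
Set SMB = MC: 258.292 - 1.626q = 3.493 + 2.516q → q* = 61.5159.
The welfare-loss triangle has base |q_m − q*| and height MEB(q_m) (the vertical gap between SMB and MC is zero at q* and MEB at q_m).
DWL = ½ × 2.9051 × 12.0330 = 17.4785.

DWL = 17.479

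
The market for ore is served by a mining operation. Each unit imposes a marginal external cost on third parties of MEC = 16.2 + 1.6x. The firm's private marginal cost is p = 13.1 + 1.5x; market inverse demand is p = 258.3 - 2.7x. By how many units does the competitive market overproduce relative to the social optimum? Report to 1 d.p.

18.9 units

Market equilibrium (private): 13.1 + 1.5x = 258.3 - 2.7x → x_m = 58.3810.
Social marginal cost = private MC + MEC = 29.3 + 3.1x.
Set SMC = demand: 29.3 + 3.1x = 258.3 - 2.7x → x* = 39.4828.
Gap = |58.3810 − 39.4828| = 18.8982.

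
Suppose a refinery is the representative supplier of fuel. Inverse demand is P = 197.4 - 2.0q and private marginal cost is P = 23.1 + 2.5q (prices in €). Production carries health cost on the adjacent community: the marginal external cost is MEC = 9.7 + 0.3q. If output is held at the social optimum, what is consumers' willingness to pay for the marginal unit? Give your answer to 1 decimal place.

P = €128.8

Social marginal cost = private MC + MEC = 32.8 + 2.8q.
Set SMC = demand: 32.8 + 2.8q = 197.4 - 2.0q → q* = 34.2917.
Consumer price on the demand curve at q*: 197.4 − 2.0×34.2917 = 128.8166.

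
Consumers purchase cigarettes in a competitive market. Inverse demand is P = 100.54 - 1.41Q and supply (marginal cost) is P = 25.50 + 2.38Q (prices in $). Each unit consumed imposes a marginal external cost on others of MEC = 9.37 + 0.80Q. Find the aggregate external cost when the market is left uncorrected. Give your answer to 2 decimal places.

Market equilibrium (private): 25.50 + 2.38Q = 100.54 - 1.41Q → Q_m = 19.7995.
Total external cost = ∫₀^{Q_m} (9.37 + 0.80Q) dQ = 9.37×19.7995 + ½×0.80×19.7995² = 342.3294.

$342.33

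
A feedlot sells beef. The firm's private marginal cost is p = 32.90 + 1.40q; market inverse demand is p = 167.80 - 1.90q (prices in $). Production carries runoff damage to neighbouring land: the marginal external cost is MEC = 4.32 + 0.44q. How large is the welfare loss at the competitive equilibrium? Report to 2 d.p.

Market equilibrium (private): 32.90 + 1.40q = 167.80 - 1.90q → q_m = 40.8788.
Social marginal cost = private MC + MEC = 37.22 + 1.84q.
Set SMC = demand: 37.22 + 1.84q = 167.80 - 1.90q → q* = 34.9144.
The welfare-loss triangle has base |q_m − q*| and height MEC(q_m) (the vertical gap between SMC and demand is zero at q* and MEC at q_m).
DWL = ½ × 5.9644 × 22.3067 = 66.5230.

DWL = $66.52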